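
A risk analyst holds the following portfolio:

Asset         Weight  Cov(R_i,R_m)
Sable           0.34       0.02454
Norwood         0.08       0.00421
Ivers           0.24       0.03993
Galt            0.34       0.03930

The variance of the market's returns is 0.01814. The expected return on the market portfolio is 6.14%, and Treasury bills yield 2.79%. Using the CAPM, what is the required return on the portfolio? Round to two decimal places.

β_Sable = 0.02454 / 0.01814 = 1.3528
β_Norwood = 0.00421 / 0.01814 = 0.2321
β_Ivers = 0.03993 / 0.01814 = 2.2012
β_Galt = 0.03930 / 0.01814 = 2.1665
β_P = Σ w_i β_i = 0.34×1.3528 + 0.08×0.2321 + 0.24×2.2012 + 0.34×2.1665 = 1.7434
MRP = 6.14% − 2.79% = 3.35%
E(R_P) = R_f + β_P × MRP = 2.79% + 1.7434 × 3.35% = 8.63%

8.63%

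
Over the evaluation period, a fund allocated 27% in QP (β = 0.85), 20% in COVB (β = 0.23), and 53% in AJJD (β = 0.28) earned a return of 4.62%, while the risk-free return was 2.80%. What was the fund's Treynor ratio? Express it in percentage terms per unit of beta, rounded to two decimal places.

β_P = 0.27×0.85 + 0.20×0.23 + 0.53×0.28 = 0.4239
Treynor = (R_P − R_f) / β_P = (4.62% − 2.80%) / 0.4239 = 1.82% / 0.4239 = 4.29%

4.29%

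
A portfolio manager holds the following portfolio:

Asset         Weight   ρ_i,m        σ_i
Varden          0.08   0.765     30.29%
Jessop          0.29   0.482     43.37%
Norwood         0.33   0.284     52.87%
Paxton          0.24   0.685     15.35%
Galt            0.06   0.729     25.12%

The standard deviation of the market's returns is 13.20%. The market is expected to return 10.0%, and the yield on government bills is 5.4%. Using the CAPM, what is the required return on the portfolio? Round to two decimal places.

β_Varden = 0.765 × 30.29% / 13.20% = 1.7554
β_Jessop = 0.482 × 43.37% / 13.20% = 1.5837
β_Norwood = 0.284 × 52.87% / 13.20% = 1.1375
β_Paxton = 0.685 × 15.35% / 13.20% = 0.7966
β_Galt = 0.729 × 25.12% / 13.20% = 1.3873
β_P = Σ w_i β_i = 0.08×1.7554 + 0.29×1.5837 + 0.33×1.1375 + 0.24×0.7966 + 0.06×1.3873 = 1.2495
MRP = 10.0% − 5.4% = 4.60%
E(R_P) = R_f + β_P × MRP = 5.4% + 1.2495 × 4.6% = 11.15%

11.15%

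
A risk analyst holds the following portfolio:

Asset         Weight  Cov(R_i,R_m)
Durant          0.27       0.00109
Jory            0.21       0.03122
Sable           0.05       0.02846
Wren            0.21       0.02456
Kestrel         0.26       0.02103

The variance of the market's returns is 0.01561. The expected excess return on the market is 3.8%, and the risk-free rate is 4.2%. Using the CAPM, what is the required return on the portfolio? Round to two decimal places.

β_Durant = 0.00109 / 0.01561 = 0.0698
β_Jory = 0.03122 / 0.01561 = 2.0000
β_Sable = 0.02846 / 0.01561 = 1.8232
β_Wren = 0.02456 / 0.01561 = 1.5734
β_Kestrel = 0.02103 / 0.01561 = 1.3472
β_P = Σ w_i β_i = 0.27×0.0698 + 0.21×2.0000 + 0.05×1.8232 + 0.21×1.5734 + 0.26×1.3472 = 1.2107
E(R_P) = R_f + β_P × MRP = 4.2% + 1.2107 × 3.8% = 8.80%

8.80%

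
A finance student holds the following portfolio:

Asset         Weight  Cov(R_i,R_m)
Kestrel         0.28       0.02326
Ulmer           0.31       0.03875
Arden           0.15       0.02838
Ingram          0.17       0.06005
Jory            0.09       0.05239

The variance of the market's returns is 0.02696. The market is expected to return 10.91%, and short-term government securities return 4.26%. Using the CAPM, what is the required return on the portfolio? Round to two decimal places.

β_Kestrel = 0.02326 / 0.02696 = 0.8628
β_Ulmer = 0.03875 / 0.02696 = 1.4373
β_Arden = 0.02838 / 0.02696 = 1.0527
β_Ingram = 0.06005 / 0.02696 = 2.2274
β_Jory = 0.05239 / 0.02696 = 1.9432
β_P = Σ w_i β_i = 0.28×0.8628 + 0.31×1.4373 + 0.15×1.0527 + 0.17×2.2274 + 0.09×1.9432 = 1.3986
MRP = 10.91% − 4.26% = 6.65%
E(R_P) = R_f + β_P × MRP = 4.26% + 1.3986 × 6.65% = 13.56%

13.56%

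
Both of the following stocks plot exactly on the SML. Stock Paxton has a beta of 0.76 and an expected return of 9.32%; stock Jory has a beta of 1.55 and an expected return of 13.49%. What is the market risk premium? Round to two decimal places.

5.28%

Both satisfy E(R) = R_f + β·MRP, so the slope of the SML is
MRP = (13.49% − 9.32%) / (1.55 − 0.76) = 4.17% / 0.79 = 5.2785%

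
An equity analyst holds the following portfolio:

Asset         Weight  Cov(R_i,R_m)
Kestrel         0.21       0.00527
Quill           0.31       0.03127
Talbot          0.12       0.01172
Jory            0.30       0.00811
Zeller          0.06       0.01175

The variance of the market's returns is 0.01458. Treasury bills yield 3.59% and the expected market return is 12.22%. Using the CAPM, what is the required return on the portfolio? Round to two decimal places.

β_Kestrel = 0.00527 / 0.01458 = 0.3615
β_Quill = 0.03127 / 0.01458 = 2.1447
β_Talbot = 0.01172 / 0.01458 = 0.8038
β_Jory = 0.00811 / 0.01458 = 0.5562
β_Zeller = 0.01175 / 0.01458 = 0.8059
β_P = Σ w_i β_i = 0.21×0.3615 + 0.31×2.1447 + 0.12×0.8038 + 0.30×0.5562 + 0.06×0.8059 = 1.0524
MRP = 12.22% − 3.59% = 8.63%
E(R_P) = R_f + β_P × MRP = 3.59% + 1.0524 × 8.63% = 12.67%

12.67%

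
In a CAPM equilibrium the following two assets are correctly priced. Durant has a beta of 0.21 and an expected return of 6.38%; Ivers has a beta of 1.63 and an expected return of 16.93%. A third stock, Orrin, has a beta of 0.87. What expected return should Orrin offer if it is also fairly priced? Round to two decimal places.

11.28%

MRP (SML slope) = (16.93% − 6.38%) / (1.63 − 0.21) = 10.55% / 1.42 = 7.4296%
R_f (intercept) = 6.38% − 0.21 × 7.4296% = 4.8198%
E(R_Orrin) = R_f + β × MRP = 4.8198% + 0.87 × 7.4296% = 11.28%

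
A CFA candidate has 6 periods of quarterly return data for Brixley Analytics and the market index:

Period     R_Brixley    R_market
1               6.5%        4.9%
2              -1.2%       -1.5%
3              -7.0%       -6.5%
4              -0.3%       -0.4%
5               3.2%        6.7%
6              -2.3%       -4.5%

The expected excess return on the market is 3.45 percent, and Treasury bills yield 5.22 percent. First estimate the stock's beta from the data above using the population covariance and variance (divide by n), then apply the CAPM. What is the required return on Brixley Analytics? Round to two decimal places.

8.08%

Mean R_i = (6.5 − 1.2 − 7.0 − 0.3 + 3.2 − 2.3) / 6 = -0.1833%
Mean R_m = (4.9 − 1.5 − 6.5 − 0.4 + 6.7 − 4.5) / 6 = -0.2167%
Σ(R_i − R̄_i)(R_m − R̄_m) = 110.8217  ⇒  Cov = 110.8217 / 6 = 18.4703
Σ(R_m − R̄_m)² = 133.5283  ⇒  Var(R_m) = 133.5283 / 6 = 22.2547
β = Cov / Var(R_m) = 18.4703 / 22.2547 = 0.8300
E(R) = R_f + β × MRP = 5.22% + 0.8300 × 3.45% = 8.08%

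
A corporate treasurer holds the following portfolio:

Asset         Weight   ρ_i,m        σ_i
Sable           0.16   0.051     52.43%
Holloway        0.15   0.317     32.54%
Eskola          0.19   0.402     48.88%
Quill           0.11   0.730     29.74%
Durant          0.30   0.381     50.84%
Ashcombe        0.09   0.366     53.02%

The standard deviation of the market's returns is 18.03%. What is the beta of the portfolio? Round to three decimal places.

0.868

β_Sable = 0.051 × 52.43% / 18.03% = 0.1483
β_Holloway = 0.317 × 32.54% / 18.03% = 0.5721
β_Eskola = 0.402 × 48.88% / 18.03% = 1.0898
β_Quill = 0.730 × 29.74% / 18.03% = 1.2041
β_Durant = 0.381 × 50.84% / 18.03% = 1.0743
β_Ashcombe = 0.366 × 53.02% / 18.03% = 1.0763
β_P = Σ w_i β_i = 0.16×0.1483 + 0.15×0.5721 + 0.19×1.0898 + 0.11×1.2041 + 0.30×1.0743 + 0.09×1.0763 = 0.8682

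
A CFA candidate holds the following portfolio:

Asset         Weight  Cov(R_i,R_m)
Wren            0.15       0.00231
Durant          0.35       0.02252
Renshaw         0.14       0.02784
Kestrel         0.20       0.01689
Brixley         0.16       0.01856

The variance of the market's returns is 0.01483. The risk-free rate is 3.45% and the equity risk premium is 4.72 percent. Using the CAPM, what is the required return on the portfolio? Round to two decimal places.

9.33%

β_Wren = 0.00231 / 0.01483 = 0.1558
β_Durant = 0.02252 / 0.01483 = 1.5185
β_Renshaw = 0.02784 / 0.01483 = 1.8773
β_Kestrel = 0.01689 / 0.01483 = 1.1389
β_Brixley = 0.01856 / 0.01483 = 1.2515
β_P = Σ w_i β_i = 0.15×0.1558 + 0.35×1.5185 + 0.14×1.8773 + 0.20×1.1389 + 0.16×1.2515 = 1.2457
E(R_P) = R_f + β_P × MRP = 3.45% + 1.2457 × 4.72% = 9.33%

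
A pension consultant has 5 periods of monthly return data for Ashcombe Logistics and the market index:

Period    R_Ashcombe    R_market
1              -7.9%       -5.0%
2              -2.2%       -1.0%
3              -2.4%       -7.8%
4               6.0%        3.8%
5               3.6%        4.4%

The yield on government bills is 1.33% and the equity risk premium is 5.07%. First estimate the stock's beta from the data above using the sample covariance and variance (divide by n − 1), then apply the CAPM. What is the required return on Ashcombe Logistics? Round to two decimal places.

5.58%

Mean R_i = (-7.9 − 2.2 − 2.4 + 6.0 + 3.6) / 5 = -0.5800%
Mean R_m = (-5.0 − 1.0 − 7.8 + 3.8 + 4.4) / 5 = -1.1200%
Σ(R_i − R̄_i)(R_m − R̄_m) = 95.8120  ⇒  Cov = 95.8120 / 4 = 23.9530
Σ(R_m − R̄_m)² = 114.3680  ⇒  Var(R_m) = 114.3680 / 4 = 28.5920
β = Cov / Var(R_m) = 23.9530 / 28.5920 = 0.8378
E(R) = R_f + β × MRP = 1.33% + 0.8378 × 5.07% = 5.58%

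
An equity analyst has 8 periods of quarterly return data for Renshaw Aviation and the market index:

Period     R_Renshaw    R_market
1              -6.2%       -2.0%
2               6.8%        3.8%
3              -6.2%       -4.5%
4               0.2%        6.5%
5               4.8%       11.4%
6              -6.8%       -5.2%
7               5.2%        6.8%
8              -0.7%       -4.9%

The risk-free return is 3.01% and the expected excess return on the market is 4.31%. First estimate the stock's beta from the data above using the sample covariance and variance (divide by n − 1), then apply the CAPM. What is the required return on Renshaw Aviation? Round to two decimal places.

5.99%

Mean R_i = (-6.2 + 6.8 − 6.2 + 0.2 + 4.8 − 6.8 + 5.2 − 0.7) / 8 = -0.3625%
Mean R_m = (-2.0 + 3.8 − 4.5 + 6.5 + 11.4 − 5.2 + 6.8 − 4.9) / 8 = 1.4875%
Σ(R_i − R̄_i)(R_m − R̄_m) = 200.6238  ⇒  Cov = 200.6238 / 7 = 28.6605
Σ(R_m − R̄_m)² = 290.4888  ⇒  Var(R_m) = 290.4888 / 7 = 41.4984
β = Cov / Var(R_m) = 28.6605 / 41.4984 = 0.6906
E(R) = R_f + β × MRP = 3.01% + 0.6906 × 4.31% = 5.99%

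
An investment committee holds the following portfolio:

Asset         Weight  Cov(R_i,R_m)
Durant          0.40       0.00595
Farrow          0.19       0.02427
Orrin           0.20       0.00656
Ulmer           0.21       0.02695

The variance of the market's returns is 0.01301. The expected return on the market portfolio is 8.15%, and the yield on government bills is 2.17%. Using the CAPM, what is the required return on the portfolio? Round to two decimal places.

8.59%

β_Durant = 0.00595 / 0.01301 = 0.4573
β_Farrow = 0.02427 / 0.01301 = 1.8655
β_Orrin = 0.00656 / 0.01301 = 0.5042
β_Ulmer = 0.02695 / 0.01301 = 2.0715
β_P = Σ w_i β_i = 0.40×0.4573 + 0.19×1.8655 + 0.20×0.5042 + 0.21×2.0715 = 1.0732
MRP = 8.15% − 2.17% = 5.98%
E(R_P) = R_f + β_P × MRP = 2.17% + 1.0732 × 5.98% = 8.59%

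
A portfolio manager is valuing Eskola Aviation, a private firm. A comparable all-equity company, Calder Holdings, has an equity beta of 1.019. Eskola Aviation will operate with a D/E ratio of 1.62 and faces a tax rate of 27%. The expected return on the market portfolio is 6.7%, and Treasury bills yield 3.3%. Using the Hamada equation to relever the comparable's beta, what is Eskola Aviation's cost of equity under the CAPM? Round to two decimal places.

10.86%

β_L = β_U × [1 + (1 − t)(D/E)] = 1.019 × [1 + (1 − 0.27) × 1.62]
    = 1.019 × [1 + 0.73 × 1.62] = 1.019 × 2.1826 = 2.2241
MRP = 6.7% − 3.3% = 3.40%
E(R) = R_f + β_L × MRP = 3.3% + 2.2241 × 3.4% = 10.86%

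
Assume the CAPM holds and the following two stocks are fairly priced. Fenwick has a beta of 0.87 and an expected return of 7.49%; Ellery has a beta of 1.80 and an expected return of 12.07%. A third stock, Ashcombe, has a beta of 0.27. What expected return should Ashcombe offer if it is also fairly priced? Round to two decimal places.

MRP (SML slope) = (12.07% − 7.49%) / (1.80 − 0.87) = 4.58% / 0.93 = 4.9247%
R_f (intercept) = 7.49% − 0.87 × 4.9247% = 3.2055%
E(R_Ashcombe) = R_f + β × MRP = 3.2055% + 0.27 × 4.9247% = 4.54%

4.54%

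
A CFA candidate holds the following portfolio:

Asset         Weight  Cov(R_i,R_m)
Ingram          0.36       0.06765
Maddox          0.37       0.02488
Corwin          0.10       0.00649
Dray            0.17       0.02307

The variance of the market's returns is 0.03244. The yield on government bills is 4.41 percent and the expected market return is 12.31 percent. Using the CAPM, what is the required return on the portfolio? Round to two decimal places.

β_Ingram = 0.06765 / 0.03244 = 2.0854
β_Maddox = 0.02488 / 0.03244 = 0.7670
β_Corwin = 0.00649 / 0.03244 = 0.2001
β_Dray = 0.02307 / 0.03244 = 0.7112
β_P = Σ w_i β_i = 0.36×2.0854 + 0.37×0.7670 + 0.10×0.2001 + 0.17×0.7112 = 1.1754
MRP = 12.31% − 4.41% = 7.90%
E(R_P) = R_f + β_P × MRP = 4.41% + 1.1754 × 7.90% = 13.70%

13.70%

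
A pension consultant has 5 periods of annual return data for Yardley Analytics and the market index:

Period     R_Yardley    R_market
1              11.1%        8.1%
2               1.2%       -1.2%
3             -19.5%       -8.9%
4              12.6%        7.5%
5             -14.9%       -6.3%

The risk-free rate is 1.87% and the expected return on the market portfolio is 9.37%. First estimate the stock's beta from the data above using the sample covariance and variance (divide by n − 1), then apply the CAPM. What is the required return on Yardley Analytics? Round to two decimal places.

15.78%

Mean R_i = (11.1 + 1.2 − 19.5 + 12.6 − 14.9) / 5 = -1.9000%
Mean R_m = (8.1 − 1.2 − 8.9 + 7.5 − 6.3) / 5 = -0.1600%
Σ(R_i − R̄_i)(R_m − R̄_m) = 448.8700  ⇒  Cov = 448.8700 / 4 = 112.2175
Σ(R_m − R̄_m)² = 242.0720  ⇒  Var(R_m) = 242.0720 / 4 = 60.5180
β = Cov / Var(R_m) = 112.2175 / 60.5180 = 1.8543
MRP = 9.37% − 1.87% = 7.50%
E(R) = R_f + β × MRP = 1.87% + 1.8543 × 7.50% = 15.78%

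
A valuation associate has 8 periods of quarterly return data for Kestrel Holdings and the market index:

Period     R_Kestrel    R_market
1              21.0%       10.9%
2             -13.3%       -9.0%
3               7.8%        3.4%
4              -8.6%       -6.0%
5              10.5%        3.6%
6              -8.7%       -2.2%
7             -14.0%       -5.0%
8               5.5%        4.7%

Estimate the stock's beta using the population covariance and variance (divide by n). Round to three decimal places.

Mean R_i = (21.0 − 13.3 + 7.8 − 8.6 + 10.5 − 8.7 − 14.0 + 5.5) / 8 = 0.0250%
Mean R_m = (10.9 − 9.0 + 3.4 − 6.0 + 3.6 − 2.2 − 5.0 + 4.7) / 8 = 0.0500%
Σ(R_i − R̄_i)(R_m − R̄_m) = 579.5000  ⇒  Cov = 579.5000 / 8 = 72.4375
Σ(R_m − R̄_m)² = 312.2400  ⇒  Var(R_m) = 312.2400 / 8 = 39.0300
β = Cov / Var(R_m) = 72.4375 / 39.0300 = 1.8559

1.856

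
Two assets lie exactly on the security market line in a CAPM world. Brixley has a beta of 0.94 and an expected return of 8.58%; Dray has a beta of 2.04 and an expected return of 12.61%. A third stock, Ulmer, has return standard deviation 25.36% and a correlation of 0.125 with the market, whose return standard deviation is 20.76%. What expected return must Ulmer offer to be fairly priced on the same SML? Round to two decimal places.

MRP = (12.61% − 8.58%) / (2.04 − 0.94) = 3.6636%
R_f = 8.58% − 0.94 × 3.6636% = 5.1362%
β_Ulmer = ρ·σ_i/σ_m = 0.125 × 25.36 / 20.76 = 0.1527
E(R_Ulmer) = R_f + β × MRP = 5.1362% + 0.1527 × 3.6636% = 5.70%

5.70%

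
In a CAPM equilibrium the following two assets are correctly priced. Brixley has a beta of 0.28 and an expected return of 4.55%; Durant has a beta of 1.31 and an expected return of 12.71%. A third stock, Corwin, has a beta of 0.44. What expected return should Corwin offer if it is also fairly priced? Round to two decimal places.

MRP (SML slope) = (12.71% − 4.55%) / (1.31 − 0.28) = 8.16% / 1.03 = 7.9223%
R_f (intercept) = 4.55% − 0.28 × 7.9223% = 2.3318%
E(R_Corwin) = R_f + β × MRP = 2.3318% + 0.44 × 7.9223% = 5.82%

5.82%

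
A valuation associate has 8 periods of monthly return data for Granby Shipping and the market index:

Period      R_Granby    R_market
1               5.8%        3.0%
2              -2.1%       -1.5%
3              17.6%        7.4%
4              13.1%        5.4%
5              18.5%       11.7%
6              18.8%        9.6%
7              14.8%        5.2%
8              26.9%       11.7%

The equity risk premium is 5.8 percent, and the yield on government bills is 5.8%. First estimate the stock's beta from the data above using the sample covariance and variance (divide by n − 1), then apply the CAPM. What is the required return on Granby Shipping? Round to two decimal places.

16.54%

Mean R_i = (5.8 − 2.1 + 17.6 + 13.1 + 18.5 + 18.8 + 14.8 + 26.9) / 8 = 14.1750%
Mean R_m = (3.0 − 1.5 + 7.4 + 5.4 + 11.7 + 9.6 + 5.2 + 11.7) / 8 = 6.5625%
Σ(R_i − R̄_i)(R_m − R̄_m) = 265.9625  ⇒  Cov = 265.9625 / 7 = 37.9946
Σ(R_m − R̄_m)² = 143.6188  ⇒  Var(R_m) = 143.6188 / 7 = 20.5170
β = Cov / Var(R_m) = 37.9946 / 20.5170 = 1.8519
E(R) = R_f + β × MRP = 5.8% + 1.8519 × 5.8% = 16.54%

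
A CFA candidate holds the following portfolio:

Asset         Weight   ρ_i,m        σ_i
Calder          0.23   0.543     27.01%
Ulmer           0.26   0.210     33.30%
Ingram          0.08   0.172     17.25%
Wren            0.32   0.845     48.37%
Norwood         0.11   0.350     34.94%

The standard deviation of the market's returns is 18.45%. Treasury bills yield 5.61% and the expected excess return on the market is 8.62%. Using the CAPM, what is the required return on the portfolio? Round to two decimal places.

14.89%

β_Calder = 0.543 × 27.01% / 18.45% = 0.7949
β_Ulmer = 0.210 × 33.30% / 18.45% = 0.3790
β_Ingram = 0.172 × 17.25% / 18.45% = 0.1608
β_Wren = 0.845 × 48.37% / 18.45% = 2.2153
β_Norwood = 0.350 × 34.94% / 18.45% = 0.6628
β_P = Σ w_i β_i = 0.23×0.7949 + 0.26×0.3790 + 0.08×0.1608 + 0.32×2.2153 + 0.11×0.6628 = 1.0760
E(R_P) = R_f + β_P × MRP = 5.61% + 1.0760 × 8.62% = 14.89%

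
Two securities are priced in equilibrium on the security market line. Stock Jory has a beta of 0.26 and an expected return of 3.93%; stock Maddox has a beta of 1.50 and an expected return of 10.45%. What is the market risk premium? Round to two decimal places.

5.26%

Both satisfy E(R) = R_f + β·MRP, so the slope of the SML is
MRP = (10.45% − 3.93%) / (1.50 − 0.26) = 6.52% / 1.24 = 5.2581%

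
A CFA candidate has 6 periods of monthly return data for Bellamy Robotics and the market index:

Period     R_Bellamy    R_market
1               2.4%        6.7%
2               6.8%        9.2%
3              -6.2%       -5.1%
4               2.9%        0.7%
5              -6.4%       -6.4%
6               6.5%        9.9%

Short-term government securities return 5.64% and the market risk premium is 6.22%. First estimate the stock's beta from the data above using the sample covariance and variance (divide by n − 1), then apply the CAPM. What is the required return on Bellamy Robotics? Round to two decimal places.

Mean R_i = (2.4 + 6.8 − 6.2 + 2.9 − 6.4 + 6.5) / 6 = 1.0000%
Mean R_m = (6.7 + 9.2 − 5.1 + 0.7 − 6.4 + 9.9) / 6 = 2.5000%
Σ(R_i − R̄_i)(R_m − R̄_m) = 202.6000  ⇒  Cov = 202.6000 / 5 = 40.5200
Σ(R_m − R̄_m)² = 257.5000  ⇒  Var(R_m) = 257.5000 / 5 = 51.5000
β = Cov / Var(R_m) = 40.5200 / 51.5000 = 0.7868
E(R) = R_f + β × MRP = 5.64% + 0.7868 × 6.22% = 10.53%

10.53%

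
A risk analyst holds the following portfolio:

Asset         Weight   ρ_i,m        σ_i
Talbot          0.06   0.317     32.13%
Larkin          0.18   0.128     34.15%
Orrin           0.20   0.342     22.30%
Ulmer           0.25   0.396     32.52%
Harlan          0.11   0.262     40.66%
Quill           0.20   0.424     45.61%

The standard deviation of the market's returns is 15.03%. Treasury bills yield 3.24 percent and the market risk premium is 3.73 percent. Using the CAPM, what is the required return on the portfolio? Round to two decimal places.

6.02%

β_Talbot = 0.317 × 32.13% / 15.03% = 0.6777
β_Larkin = 0.128 × 34.15% / 15.03% = 0.2908
β_Orrin = 0.342 × 22.30% / 15.03% = 0.5074
β_Ulmer = 0.396 × 32.52% / 15.03% = 0.8568
β_Harlan = 0.262 × 40.66% / 15.03% = 0.7088
β_Quill = 0.424 × 45.61% / 15.03% = 1.2867
β_P = Σ w_i β_i = 0.06×0.6777 + 0.18×0.2908 + 0.20×0.5074 + 0.25×0.8568 + 0.11×0.7088 + 0.20×1.2867 = 0.7440
E(R_P) = R_f + β_P × MRP = 3.24% + 0.7440 × 3.73% = 6.02%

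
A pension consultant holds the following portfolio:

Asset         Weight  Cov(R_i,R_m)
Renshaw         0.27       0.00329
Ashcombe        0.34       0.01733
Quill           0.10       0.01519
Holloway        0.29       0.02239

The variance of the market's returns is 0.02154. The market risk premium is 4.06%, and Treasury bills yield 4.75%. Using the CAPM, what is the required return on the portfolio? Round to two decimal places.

β_Renshaw = 0.00329 / 0.02154 = 0.1527
β_Ashcombe = 0.01733 / 0.02154 = 0.8045
β_Quill = 0.01519 / 0.02154 = 0.7052
β_Holloway = 0.02239 / 0.02154 = 1.0395
β_P = Σ w_i β_i = 0.27×0.1527 + 0.34×0.8045 + 0.10×0.7052 + 0.29×1.0395 = 0.6867
E(R_P) = R_f + β_P × MRP = 4.75% + 0.6867 × 4.06% = 7.54%

7.54%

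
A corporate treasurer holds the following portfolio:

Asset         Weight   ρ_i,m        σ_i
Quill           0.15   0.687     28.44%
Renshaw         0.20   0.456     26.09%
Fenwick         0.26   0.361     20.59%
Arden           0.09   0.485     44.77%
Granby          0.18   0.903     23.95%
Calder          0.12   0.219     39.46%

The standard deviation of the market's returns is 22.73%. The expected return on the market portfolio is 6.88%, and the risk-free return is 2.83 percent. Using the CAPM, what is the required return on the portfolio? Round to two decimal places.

β_Quill = 0.687 × 28.44% / 22.73% = 0.8596
β_Renshaw = 0.456 × 26.09% / 22.73% = 0.5234
β_Fenwick = 0.361 × 20.59% / 22.73% = 0.3270
β_Arden = 0.485 × 44.77% / 22.73% = 0.9553
β_Granby = 0.903 × 23.95% / 22.73% = 0.9515
β_Calder = 0.219 × 39.46% / 22.73% = 0.3802
β_P = Σ w_i β_i = 0.15×0.8596 + 0.20×0.5234 + 0.26×0.3270 + 0.09×0.9553 + 0.18×0.9515 + 0.12×0.3802 = 0.6215
MRP = 6.88% − 2.83% = 4.05%
E(R_P) = R_f + β_P × MRP = 2.83% + 0.6215 × 4.05% = 5.35%

5.35%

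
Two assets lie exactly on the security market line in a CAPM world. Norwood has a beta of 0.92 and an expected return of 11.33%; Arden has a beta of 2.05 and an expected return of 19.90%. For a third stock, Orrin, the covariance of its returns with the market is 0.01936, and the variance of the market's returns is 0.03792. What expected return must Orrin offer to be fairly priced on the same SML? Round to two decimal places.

MRP = (19.90% − 11.33%) / (2.05 − 0.92) = 7.5841%
R_f = 11.33% − 0.92 × 7.5841% = 4.3526%
β_Orrin = Cov / Var(R_m) = 0.01936 / 0.03792 = 0.5105
E(R_Orrin) = R_f + β × MRP = 4.3526% + 0.5105 × 7.5841% = 8.22%

8.22%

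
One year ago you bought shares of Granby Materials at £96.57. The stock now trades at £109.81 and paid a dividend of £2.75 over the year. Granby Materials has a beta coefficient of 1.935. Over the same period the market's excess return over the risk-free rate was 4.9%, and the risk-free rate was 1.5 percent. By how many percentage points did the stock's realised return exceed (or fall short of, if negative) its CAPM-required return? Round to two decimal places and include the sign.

Realised HPR = (P1 + D1 − P0) / P0 = (109.81 + 2.75 − 96.57) / 96.57 = 15.99 / 96.57 = 16.5579%
CAPM required = R_f + β·MRP = 1.5% + 1.935 × 4.9% = 10.9815%
α = realised − required = 16.5579% − 10.9815% = +5.58%

+5.58%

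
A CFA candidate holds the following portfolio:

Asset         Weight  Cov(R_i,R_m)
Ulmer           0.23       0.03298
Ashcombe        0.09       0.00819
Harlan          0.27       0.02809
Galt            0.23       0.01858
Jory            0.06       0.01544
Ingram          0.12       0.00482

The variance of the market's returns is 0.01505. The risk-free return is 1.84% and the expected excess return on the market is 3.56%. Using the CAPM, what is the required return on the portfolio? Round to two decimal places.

6.97%

β_Ulmer = 0.03298 / 0.01505 = 2.1914
β_Ashcombe = 0.00819 / 0.01505 = 0.5442
β_Harlan = 0.02809 / 0.01505 = 1.8664
β_Galt = 0.01858 / 0.01505 = 1.2346
β_Jory = 0.01544 / 0.01505 = 1.0259
β_Ingram = 0.00482 / 0.01505 = 0.3203
β_P = Σ w_i β_i = 0.23×2.1914 + 0.09×0.5442 + 0.27×1.8664 + 0.23×1.2346 + 0.06×1.0259 + 0.12×0.3203 = 1.4409
E(R_P) = R_f + β_P × MRP = 1.84% + 1.4409 × 3.56% = 6.97%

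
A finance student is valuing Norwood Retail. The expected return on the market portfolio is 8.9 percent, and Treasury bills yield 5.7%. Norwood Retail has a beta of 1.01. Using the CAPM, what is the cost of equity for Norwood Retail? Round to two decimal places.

8.93%

Market risk premium = E(R_m) − R_f = 8.9% − 5.7% = 3.20%
E(R) = R_f + β × MRP = 5.7% + 1.01 × 3.2% = 8.93%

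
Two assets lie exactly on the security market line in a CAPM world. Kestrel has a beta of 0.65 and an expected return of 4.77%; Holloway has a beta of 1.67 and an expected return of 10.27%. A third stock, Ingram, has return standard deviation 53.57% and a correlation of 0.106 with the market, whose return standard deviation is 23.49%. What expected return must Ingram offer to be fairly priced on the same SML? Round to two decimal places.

2.57%

MRP = (10.27% − 4.77%) / (1.67 − 0.65) = 5.3922%
R_f = 4.77% − 0.65 × 5.3922% = 1.2651%
β_Ingram = ρ·σ_i/σ_m = 0.106 × 53.57 / 23.49 = 0.2417
E(R_Ingram) = R_f + β × MRP = 1.2651% + 0.2417 × 5.3922% = 2.57%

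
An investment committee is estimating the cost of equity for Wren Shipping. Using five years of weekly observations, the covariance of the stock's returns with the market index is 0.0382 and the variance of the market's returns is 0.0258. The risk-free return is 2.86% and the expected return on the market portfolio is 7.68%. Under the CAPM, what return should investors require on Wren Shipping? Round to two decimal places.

10.00%

β = Cov(R_i, R_m) / Var(R_m) = 0.0382 / 0.0258 = 1.4806
MRP = 7.68% − 2.86% = 4.82%
E(R) = R_f + β × MRP = 2.86% + 1.4806 × 4.82% = 10.00%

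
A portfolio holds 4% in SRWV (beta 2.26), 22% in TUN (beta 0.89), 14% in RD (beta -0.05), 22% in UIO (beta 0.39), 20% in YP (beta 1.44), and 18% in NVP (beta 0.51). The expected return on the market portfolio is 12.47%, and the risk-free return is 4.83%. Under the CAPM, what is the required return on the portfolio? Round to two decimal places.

10.52%

β_P = Σ w_i β_i = 0.04×2.26 + 0.22×0.89 + 0.14×-0.05 + 0.22×0.39 + 0.20×1.44 + 0.18×0.51 = 0.7448
MRP = 12.47% − 4.83% = 7.64%
E(R_P) = R_f + β_P × MRP = 4.83% + 0.7448 × 7.64% = 10.52%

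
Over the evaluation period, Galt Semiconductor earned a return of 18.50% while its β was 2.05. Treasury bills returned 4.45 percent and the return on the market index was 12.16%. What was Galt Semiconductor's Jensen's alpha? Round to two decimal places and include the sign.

Market excess return = 12.16% − 4.45% = 7.71%
CAPM benchmark = R_f + β(R_m − R_f) = 4.45% + 2.05 × 7.71% = 20.2555%
α = actual − benchmark = 18.50% − 20.2555% = -1.76%

-1.76%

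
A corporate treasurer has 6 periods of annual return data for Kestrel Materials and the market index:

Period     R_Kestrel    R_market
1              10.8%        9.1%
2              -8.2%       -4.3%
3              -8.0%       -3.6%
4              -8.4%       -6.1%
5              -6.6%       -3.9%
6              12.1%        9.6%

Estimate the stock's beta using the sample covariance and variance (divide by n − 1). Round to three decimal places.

1.378

Mean R_i = (10.8 − 8.2 − 8.0 − 8.4 − 6.6 + 12.1) / 6 = -1.3833%
Mean R_m = (9.1 − 4.3 − 3.6 − 6.1 − 3.9 + 9.6) / 6 = 0.1333%
Σ(R_i − R̄_i)(R_m − R̄_m) = 356.5867  ⇒  Cov = 356.5867 / 5 = 71.3173
Σ(R_m − R̄_m)² = 258.7333  ⇒  Var(R_m) = 258.7333 / 5 = 51.7467
β = Cov / Var(R_m) = 71.3173 / 51.7467 = 1.3782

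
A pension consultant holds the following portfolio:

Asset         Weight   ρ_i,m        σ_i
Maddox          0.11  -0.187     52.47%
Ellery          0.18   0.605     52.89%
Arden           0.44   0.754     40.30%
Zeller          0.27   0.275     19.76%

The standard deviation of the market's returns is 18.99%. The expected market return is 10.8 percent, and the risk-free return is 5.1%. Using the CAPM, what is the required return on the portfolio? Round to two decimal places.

β_Maddox = -0.187 × 52.47% / 18.99% = -0.5167
β_Ellery = 0.605 × 52.89% / 18.99% = 1.6850
β_Arden = 0.754 × 40.30% / 18.99% = 1.6001
β_Zeller = 0.275 × 19.76% / 18.99% = 0.2862
β_P = Σ w_i β_i = 0.11×-0.5167 + 0.18×1.6850 + 0.44×1.6001 + 0.27×0.2862 = 1.0278
MRP = 10.8% − 5.1% = 5.70%
E(R_P) = R_f + β_P × MRP = 5.1% + 1.0278 × 5.7% = 10.96%

10.96%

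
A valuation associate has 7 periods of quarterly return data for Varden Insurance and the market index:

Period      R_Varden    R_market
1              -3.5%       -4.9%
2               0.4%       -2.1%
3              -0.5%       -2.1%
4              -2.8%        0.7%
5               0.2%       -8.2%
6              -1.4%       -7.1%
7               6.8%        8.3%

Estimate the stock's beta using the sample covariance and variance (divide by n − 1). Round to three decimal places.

Mean R_i = (-3.5 + 0.4 − 0.5 − 2.8 + 0.2 − 1.4 + 6.8) / 7 = -0.1143%
Mean R_m = (-4.9 − 2.1 − 2.1 + 0.7 − 8.2 − 7.1 + 8.3) / 7 = -2.2000%
Σ(R_i − R̄_i)(R_m − R̄_m) = 78.3800  ⇒  Cov = 78.3800 / 6 = 13.0633
Σ(R_m − R̄_m)² = 185.9800  ⇒  Var(R_m) = 185.9800 / 6 = 30.9967
β = Cov / Var(R_m) = 13.0633 / 30.9967 = 0.4214

0.421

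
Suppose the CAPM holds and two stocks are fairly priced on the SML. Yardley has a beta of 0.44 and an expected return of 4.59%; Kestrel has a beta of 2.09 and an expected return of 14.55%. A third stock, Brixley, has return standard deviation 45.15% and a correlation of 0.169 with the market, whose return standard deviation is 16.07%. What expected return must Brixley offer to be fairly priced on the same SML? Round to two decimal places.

MRP = (14.55% − 4.59%) / (2.09 − 0.44) = 6.0364%
R_f = 4.59% − 0.44 × 6.0364% = 1.9340%
β_Brixley = ρ·σ_i/σ_m = 0.169 × 45.15 / 16.07 = 0.4748
E(R_Brixley) = R_f + β × MRP = 1.9340% + 0.4748 × 6.0364% = 4.80%

4.80%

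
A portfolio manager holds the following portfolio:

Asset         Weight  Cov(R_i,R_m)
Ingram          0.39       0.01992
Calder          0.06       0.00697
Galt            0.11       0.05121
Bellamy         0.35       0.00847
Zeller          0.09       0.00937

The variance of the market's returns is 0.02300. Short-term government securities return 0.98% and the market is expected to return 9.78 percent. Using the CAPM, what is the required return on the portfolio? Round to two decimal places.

7.72%

β_Ingram = 0.01992 / 0.02300 = 0.8661
β_Calder = 0.00697 / 0.02300 = 0.3030
β_Galt = 0.05121 / 0.02300 = 2.2265
β_Bellamy = 0.00847 / 0.02300 = 0.3683
β_Zeller = 0.00937 / 0.02300 = 0.4074
β_P = Σ w_i β_i = 0.39×0.8661 + 0.06×0.3030 + 0.11×2.2265 + 0.35×0.3683 + 0.09×0.4074 = 0.7664
MRP = 9.78% − 0.98% = 8.80%
E(R_P) = R_f + β_P × MRP = 0.98% + 0.7664 × 8.80% = 7.72%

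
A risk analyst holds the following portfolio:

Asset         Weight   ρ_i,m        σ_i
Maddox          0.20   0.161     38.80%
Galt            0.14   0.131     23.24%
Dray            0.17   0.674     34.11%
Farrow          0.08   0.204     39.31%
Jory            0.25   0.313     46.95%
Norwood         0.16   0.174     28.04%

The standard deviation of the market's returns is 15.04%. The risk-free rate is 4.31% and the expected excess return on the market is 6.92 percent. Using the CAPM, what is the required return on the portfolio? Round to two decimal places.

β_Maddox = 0.161 × 38.80% / 15.04% = 0.4153
β_Galt = 0.131 × 23.24% / 15.04% = 0.2024
β_Dray = 0.674 × 34.11% / 15.04% = 1.5286
β_Farrow = 0.204 × 39.31% / 15.04% = 0.5332
β_Jory = 0.313 × 46.95% / 15.04% = 0.9771
β_Norwood = 0.174 × 28.04% / 15.04% = 0.3244
β_P = Σ w_i β_i = 0.20×0.4153 + 0.14×0.2024 + 0.17×1.5286 + 0.08×0.5332 + 0.25×0.9771 + 0.16×0.3244 = 0.7101
E(R_P) = R_f + β_P × MRP = 4.31% + 0.7101 × 6.92% = 9.22%

9.22%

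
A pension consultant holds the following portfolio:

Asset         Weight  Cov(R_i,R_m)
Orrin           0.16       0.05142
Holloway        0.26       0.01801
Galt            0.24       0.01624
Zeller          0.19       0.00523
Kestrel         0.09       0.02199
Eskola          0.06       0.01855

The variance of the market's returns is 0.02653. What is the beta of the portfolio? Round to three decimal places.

0.788

β_Orrin = 0.05142 / 0.02653 = 1.9382
β_Holloway = 0.01801 / 0.02653 = 0.6789
β_Galt = 0.01624 / 0.02653 = 0.6121
β_Zeller = 0.00523 / 0.02653 = 0.1971
β_Kestrel = 0.02199 / 0.02653 = 0.8289
β_Eskola = 0.01855 / 0.02653 = 0.6992
β_P = Σ w_i β_i = 0.16×1.9382 + 0.26×0.6789 + 0.24×0.6121 + 0.19×0.1971 + 0.09×0.8289 + 0.06×0.6992 = 0.7875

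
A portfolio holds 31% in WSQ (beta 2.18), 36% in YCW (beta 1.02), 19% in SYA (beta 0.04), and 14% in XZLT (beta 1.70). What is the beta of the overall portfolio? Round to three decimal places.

β_P = Σ w_i β_i = 0.31×2.18 + 0.36×1.02 + 0.19×0.04 + 0.14×1.70 = 1.2886

1.289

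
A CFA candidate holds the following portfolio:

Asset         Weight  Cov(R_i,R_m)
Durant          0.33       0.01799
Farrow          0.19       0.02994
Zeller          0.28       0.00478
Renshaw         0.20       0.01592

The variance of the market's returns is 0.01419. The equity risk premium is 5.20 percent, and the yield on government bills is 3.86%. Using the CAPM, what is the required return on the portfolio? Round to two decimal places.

β_Durant = 0.01799 / 0.01419 = 1.2678
β_Farrow = 0.02994 / 0.01419 = 2.1099
β_Zeller = 0.00478 / 0.01419 = 0.3369
β_Renshaw = 0.01592 / 0.01419 = 1.1219
β_P = Σ w_i β_i = 0.33×1.2678 + 0.19×2.1099 + 0.28×0.3369 + 0.20×1.1219 = 1.1380
E(R_P) = R_f + β_P × MRP = 3.86% + 1.1380 × 5.20% = 9.78%

9.78%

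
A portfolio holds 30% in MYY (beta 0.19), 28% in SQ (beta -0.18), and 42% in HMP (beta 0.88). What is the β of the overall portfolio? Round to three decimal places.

0.376

β_P = Σ w_i β_i = 0.30×0.19 + 0.28×-0.18 + 0.42×0.88 = 0.3762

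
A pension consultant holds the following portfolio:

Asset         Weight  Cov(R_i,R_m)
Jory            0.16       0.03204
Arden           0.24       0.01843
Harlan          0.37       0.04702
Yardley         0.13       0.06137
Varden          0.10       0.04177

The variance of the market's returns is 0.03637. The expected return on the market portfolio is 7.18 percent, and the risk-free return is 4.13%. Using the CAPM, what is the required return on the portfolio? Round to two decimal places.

7.41%

β_Jory = 0.03204 / 0.03637 = 0.8809
β_Arden = 0.01843 / 0.03637 = 0.5067
β_Harlan = 0.04702 / 0.03637 = 1.2928
β_Yardley = 0.06137 / 0.03637 = 1.6874
β_Varden = 0.04177 / 0.03637 = 1.1485
β_P = Σ w_i β_i = 0.16×0.8809 + 0.24×0.5067 + 0.37×1.2928 + 0.13×1.6874 + 0.10×1.1485 = 1.0751
MRP = 7.18% − 4.13% = 3.05%
E(R_P) = R_f + β_P × MRP = 4.13% + 1.0751 × 3.05% = 7.41%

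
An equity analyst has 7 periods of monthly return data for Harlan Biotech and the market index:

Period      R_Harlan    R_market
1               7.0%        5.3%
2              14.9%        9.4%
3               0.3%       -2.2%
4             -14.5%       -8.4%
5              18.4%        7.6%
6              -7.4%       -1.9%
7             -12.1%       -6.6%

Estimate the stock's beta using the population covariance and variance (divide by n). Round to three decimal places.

1.791

Mean R_i = (7.0 + 14.9 + 0.3 − 14.5 + 18.4 − 7.4 − 12.1) / 7 = 0.9429%
Mean R_m = (5.3 + 9.4 − 2.2 − 8.4 + 7.6 − 1.9 − 6.6) / 7 = 0.4571%
Σ(R_i − R̄_i)(R_m − R̄_m) = 529.0429  ⇒  Cov = 529.0429 / 7 = 75.5776
Σ(R_m − R̄_m)² = 295.3171  ⇒  Var(R_m) = 295.3171 / 7 = 42.1882
β = Cov / Var(R_m) = 75.5776 / 42.1882 = 1.7914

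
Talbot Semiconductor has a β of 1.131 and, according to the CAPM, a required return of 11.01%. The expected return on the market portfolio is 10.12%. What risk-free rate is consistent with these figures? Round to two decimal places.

E(R) = R_f + β(E(R_m) − R_f) = R_f(1 − β) + β·E(R_m)
11.01% = R_f × (1 − 1.131) + 1.131 × 10.12%
11.01% = R_f × -0.131 + 11.44572%
R_f = (11.01% − 11.44572%) / -0.131 = 3.33%

3.33%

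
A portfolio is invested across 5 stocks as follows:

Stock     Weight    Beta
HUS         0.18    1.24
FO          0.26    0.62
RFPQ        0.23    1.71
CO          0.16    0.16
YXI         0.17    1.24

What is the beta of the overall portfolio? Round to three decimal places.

β_P = Σ w_i β_i = 0.18×1.24 + 0.26×0.62 + 0.23×1.71 + 0.16×0.16 + 0.17×1.24 = 1.0141

1.014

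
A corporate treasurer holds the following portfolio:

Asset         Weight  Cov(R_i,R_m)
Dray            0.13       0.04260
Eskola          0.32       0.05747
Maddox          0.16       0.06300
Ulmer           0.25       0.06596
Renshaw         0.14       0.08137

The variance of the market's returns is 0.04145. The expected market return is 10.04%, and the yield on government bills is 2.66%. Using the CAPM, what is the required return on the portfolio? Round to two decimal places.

β_Dray = 0.04260 / 0.04145 = 1.0277
β_Eskola = 0.05747 / 0.04145 = 1.3865
β_Maddox = 0.06300 / 0.04145 = 1.5199
β_Ulmer = 0.06596 / 0.04145 = 1.5913
β_Renshaw = 0.08137 / 0.04145 = 1.9631
β_P = Σ w_i β_i = 0.13×1.0277 + 0.32×1.3865 + 0.16×1.5199 + 0.25×1.5913 + 0.14×1.9631 = 1.4931
MRP = 10.04% − 2.66% = 7.38%
E(R_P) = R_f + β_P × MRP = 2.66% + 1.4931 × 7.38% = 13.68%

13.68%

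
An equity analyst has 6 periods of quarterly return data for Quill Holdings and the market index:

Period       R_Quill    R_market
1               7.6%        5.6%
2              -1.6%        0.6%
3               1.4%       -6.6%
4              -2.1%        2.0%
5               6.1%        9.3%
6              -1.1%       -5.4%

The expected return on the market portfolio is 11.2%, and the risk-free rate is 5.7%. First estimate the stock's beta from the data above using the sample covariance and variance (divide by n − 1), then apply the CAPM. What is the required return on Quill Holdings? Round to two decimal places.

Mean R_i = (7.6 − 1.6 + 1.4 − 2.1 + 6.1 − 1.1) / 6 = 1.7167%
Mean R_m = (5.6 + 0.6 − 6.6 + 2.0 + 9.3 − 5.4) / 6 = 0.9167%
Σ(R_i − R̄_i)(R_m − R̄_m) = 81.3883  ⇒  Cov = 81.3883 / 5 = 16.2777
Σ(R_m − R̄_m)² = 189.8883  ⇒  Var(R_m) = 189.8883 / 5 = 37.9777
β = Cov / Var(R_m) = 16.2777 / 37.9777 = 0.4286
MRP = 11.2% − 5.7% = 5.50%
E(R) = R_f + β × MRP = 5.7% + 0.4286 × 5.5% = 8.06%

8.06%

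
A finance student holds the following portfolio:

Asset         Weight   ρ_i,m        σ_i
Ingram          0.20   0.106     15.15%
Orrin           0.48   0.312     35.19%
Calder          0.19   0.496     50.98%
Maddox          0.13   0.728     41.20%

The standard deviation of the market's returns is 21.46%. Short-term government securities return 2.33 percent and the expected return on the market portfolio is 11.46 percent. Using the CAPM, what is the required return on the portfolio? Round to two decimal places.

β_Ingram = 0.106 × 15.15% / 21.46% = 0.0748
β_Orrin = 0.312 × 35.19% / 21.46% = 0.5116
β_Calder = 0.496 × 50.98% / 21.46% = 1.1783
β_Maddox = 0.728 × 41.20% / 21.46% = 1.3977
β_P = Σ w_i β_i = 0.20×0.0748 + 0.48×0.5116 + 0.19×1.1783 + 0.13×1.3977 = 0.6661
MRP = 11.46% − 2.33% = 9.13%
E(R_P) = R_f + β_P × MRP = 2.33% + 0.6661 × 9.13% = 8.41%

8.41%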